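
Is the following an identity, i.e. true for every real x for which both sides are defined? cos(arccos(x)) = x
Claim: cos(arccos(x)) = x.
Reasoning: For -1 ≤ x ≤ 1 (where arccos is defined), arccos(x) is by definition an angle whose cosine equals x. Taking the cosine of that angle returns x. (Note the other order, arccos(cos x) = x, is NOT an identity.)
So the two sides agree for every real x for which both sides are defined.

Conclusion: Yes, this is an identity.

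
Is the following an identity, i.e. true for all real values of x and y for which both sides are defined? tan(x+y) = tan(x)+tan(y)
No, this is NOT an identity.

Claim: tan(x+y) = tan(x)+tan(y).
Test a specific point where both sides are defined: x = π/6, y = -π/3.
LHS = tan(x+y) ≈ -0.5774
RHS = tan(x)+tan(y) ≈ -1.1547
Since -0.5774 ≠ -1.1547, the equation fails at this point, so it cannot hold for all real values of x and y for which both sides are defined.
The correct formula is tan(x+y) = (tan(x) + tan(y))/(1 - tan(x)tan(y)).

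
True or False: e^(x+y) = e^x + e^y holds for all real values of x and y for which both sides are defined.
Claim: e^(x+y) = e^x + e^y.
Test a specific point where both sides are defined: x = 2, y = 3/2.
LHS = e^(x+y) ≈ 33.1155
RHS = e^x + e^y ≈ 11.8707
Since 33.1155 ≠ 11.8707, the equation fails at this point, so it cannot hold for all real values of x and y for which both sides are defined.
The correct rule is e^(x+y) = e^x · e^y (a product, not a sum).

Conclusion: False.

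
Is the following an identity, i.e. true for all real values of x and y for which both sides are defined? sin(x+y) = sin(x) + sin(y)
No, this is NOT an identity.

Claim: sin(x+y) = sin(x) + sin(y).
Test a specific point where both sides are defined: x = -π/3, y = 3π/4.
LHS = sin(x+y) ≈ 0.9659
RHS = sin(x) + sin(y) ≈ -0.1589
Since 0.9659 ≠ -0.1589, the equation fails at this point, so it cannot hold for all real values of x and y for which both sides are defined.
The correct expansion is sin(x+y) = sin(x)cos(y) + cos(x)sin(y); sine is not additive.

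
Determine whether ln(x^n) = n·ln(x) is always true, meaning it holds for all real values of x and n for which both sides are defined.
Yes, this is an identity.

Claim: ln(x^n) = n·ln(x).
Reasoning: The right side requires x > 0. For x > 0, x^n = (e^(ln x))^n = e^(n·ln x), so taking ln of both sides gives ln(x^n) = n·ln(x).
So the two sides agree for all real values of x and n for which both sides are defined.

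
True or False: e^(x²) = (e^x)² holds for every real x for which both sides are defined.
False.

Claim: e^(x²) = (e^x)².
Test a specific point where both sides are defined: x = -2.
LHS = e^(x²) ≈ 54.5982
RHS = (e^x)² ≈ 0.0183
Since 54.5982 ≠ 0.0183, the equation fails at this point, so it cannot hold for every real x for which both sides are defined.
(e^x)² = e^(2x), and 2x ≠ x² in general.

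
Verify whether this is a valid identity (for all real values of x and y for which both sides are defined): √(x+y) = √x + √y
No, this is NOT an identity.

Claim: √(x+y) = √x + √y.
Test a specific point where both sides are defined: x = 1, y = 1.
LHS = √(x+y) ≈ 1.4142
RHS = √x + √y ≈ 2.0000
Since 1.4142 ≠ 2.0000, the equation fails at this point, so it cannot hold for all real values of x and y for which both sides are defined.
Squaring the right side gives x + 2√(xy) + y, not x + y.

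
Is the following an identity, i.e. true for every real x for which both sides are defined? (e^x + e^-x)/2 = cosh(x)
Yes, this is an identity.

Claim: (e^x + e^-x)/2 = cosh(x).
Reasoning: This is exactly the definition of the hyperbolic cosine: cosh(x) := (e^x + e^-x)/2.
So the two sides agree for every real x for which both sides are defined.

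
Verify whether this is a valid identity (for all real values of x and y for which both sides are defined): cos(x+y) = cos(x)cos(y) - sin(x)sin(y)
Claim: cos(x+y) = cos(x)cos(y) - sin(x)sin(y).
Reasoning: By Euler's formula e^(i(x+y)) = e^(ix)·e^(iy) = (cos x + i·sin x)(cos y + i·sin y). The real part of the left side is cos(x+y); the real part of the product is cos(x)cos(y) - sin(x)sin(y) (since i·i = -1).
So the two sides agree for all real values of x and y for which both sides are defined.

Conclusion: Yes, this is an identity.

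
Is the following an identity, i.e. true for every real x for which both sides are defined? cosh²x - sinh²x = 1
Yes, this is an identity.

Claim: cosh²x - sinh²x = 1.
Reasoning: With cosh(x) = (e^x + e^-x)/2 and sinh(x) = (e^x - e^-x)/2: cosh²x = (e^(2x) + 2 + e^(-2x))/4 and sinh²x = (e^(2x) - 2 + e^(-2x))/4. Subtracting leaves 4/4 = 1.
So the two sides agree for every real x for which both sides are defined.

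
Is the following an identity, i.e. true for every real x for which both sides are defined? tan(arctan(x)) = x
Claim: tan(arctan(x)) = x.
Reasoning: For every real x, arctan(x) is by definition the angle in (-π/2, π/2) whose tangent equals x. Taking the tangent of that angle returns x.
So the two sides agree for every real x for which both sides are defined.

Conclusion: Yes, this is an identity.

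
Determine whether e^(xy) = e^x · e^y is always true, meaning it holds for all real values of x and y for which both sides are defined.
Claim: e^(xy) = e^x · e^y.
Test a specific point where both sides are defined: x = 1/2, y = 5.
LHS = e^(xy) ≈ 12.1825
RHS = e^x · e^y ≈ 244.6919
Since 12.1825 ≠ 244.6919, the equation fails at this point, so it cannot hold for all real values of x and y for which both sides are defined.
e^x · e^y = e^(x+y), not e^(xy).

Conclusion: No, this is NOT an identity.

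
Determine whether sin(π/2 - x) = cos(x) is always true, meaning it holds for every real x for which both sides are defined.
Claim: sin(π/2 - x) = cos(x).
Reasoning: Use sin(u - v) = sin(u)cos(v) - cos(u)sin(v) with u = π/2, v = x: sin(π/2)cos(x) - cos(π/2)sin(x) = 1·cos(x) - 0·sin(x) = cos(x).
So the two sides agree for every real x for which both sides are defined.

Conclusion: Yes, this is an identity.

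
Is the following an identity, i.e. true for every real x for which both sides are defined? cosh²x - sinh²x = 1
Claim: cosh²x - sinh²x = 1.
Reasoning: With cosh(x) = (e^x + e^-x)/2 and sinh(x) = (e^x - e^-x)/2: cosh²x = (e^(2x) + 2 + e^(-2x))/4 and sinh²x = (e^(2x) - 2 + e^(-2x))/4. Subtracting leaves 4/4 = 1.
So the two sides agree for every real x for which both sides are defined.

Conclusion: Yes, this is an identity.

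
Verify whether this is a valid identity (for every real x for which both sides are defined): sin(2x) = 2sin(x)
No, this is NOT an identity.

Claim: sin(2x) = 2sin(x).
Test a specific point where both sides are defined: x = -π/2.
LHS = sin(2x) ≈ 0.0000
RHS = 2sin(x) ≈ -2.0000
Since 0.0000 ≠ -2.0000, the equation fails at this point, so it cannot hold for every real x for which both sides are defined.
The correct double-angle formula is sin(2x) = 2sin(x)cos(x).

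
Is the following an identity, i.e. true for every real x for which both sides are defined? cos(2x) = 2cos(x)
Claim: cos(2x) = 2cos(x).
Test a specific point where both sides are defined: x = π/6.
LHS = cos(2x) ≈ 0.5000
RHS = 2cos(x) ≈ 1.7321
Since 0.5000 ≠ 1.7321, the equation fails at this point, so it cannot hold for every real x for which both sides are defined.
The correct double-angle formula is cos(2x) = cos²x - sin²x.

Conclusion: No, this is NOT an identity.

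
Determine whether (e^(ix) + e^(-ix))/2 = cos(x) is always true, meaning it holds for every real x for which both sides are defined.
Yes, this is an identity.

Claim: (e^(ix) + e^(-ix))/2 = cos(x).
Reasoning: By Euler's formula e^(ix) = cos(x) + i·sin(x) and e^(-ix) = cos(x) - i·sin(x). Adding cancels the sine terms: e^(ix) + e^(-ix) = 2cos(x); divide by 2.
So the two sides agree for every real x for which both sides are defined.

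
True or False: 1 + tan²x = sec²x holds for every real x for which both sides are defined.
True.

Claim: 1 + tan²x = sec²x.
Reasoning: Start from sin²x + cos²x = 1 and divide every term by cos²x (allowed wherever tan x and sec x are defined): tan²x + 1 = 1/cos²x = sec²x.
So the two sides agree for every real x for which both sides are defined.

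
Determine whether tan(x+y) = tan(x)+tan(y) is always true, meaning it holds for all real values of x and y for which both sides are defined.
Claim: tan(x+y) = tan(x)+tan(y).
Test a specific point where both sides are defined: x = π/3, y = -π/6.
LHS = tan(x+y) ≈ 0.5774
RHS = tan(x)+tan(y) ≈ 1.1547
Since 0.5774 ≠ 1.1547, the equation fails at this point, so it cannot hold for all real values of x and y for which both sides are defined.
The correct formula is tan(x+y) = (tan(x) + tan(y))/(1 - tan(x)tan(y)).

Conclusion: No, this is NOT an identity.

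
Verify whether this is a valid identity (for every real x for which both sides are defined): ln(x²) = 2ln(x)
Yes, this is an identity.

Claim: ln(x²) = 2ln(x).
Reasoning: The right side requires x > 0. For x > 0, x² = (e^(ln x))² = e^(2ln x), so ln(x²) = 2ln(x). (For x < 0 the right side is undefined, so those values are outside the claim.)
So the two sides agree for every real x for which both sides are defined.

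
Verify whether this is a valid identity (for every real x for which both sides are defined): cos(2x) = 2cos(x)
Claim: cos(2x) = 2cos(x).
Test a specific point where both sides are defined: x = -π/6.
LHS = cos(2x) ≈ 0.5000
RHS = 2cos(x) ≈ 1.7321
Since 0.5000 ≠ 1.7321, the equation fails at this point, so it cannot hold for every real x for which both sides are defined.
The correct double-angle formula is cos(2x) = cos²x - sin²x.

Conclusion: No, this is NOT an identity.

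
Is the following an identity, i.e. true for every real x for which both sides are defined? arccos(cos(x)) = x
Claim: arccos(cos(x)) = x.
Test a specific point where both sides are defined: x = -π/3.
LHS = arccos(cos(x)) ≈ 1.0472
RHS = x ≈ -1.0472
Since 1.0472 ≠ -1.0472, the equation fails at this point, so it cannot hold for every real x for which both sides are defined.
arccos only returns values in [0, π], so arccos(cos(x)) = x holds only for x in that interval, not for all real x.

Conclusion: No, this is NOT an identity.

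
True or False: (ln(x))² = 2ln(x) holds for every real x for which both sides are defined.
Claim: (ln(x))² = 2ln(x).
Test a specific point where both sides are defined: x = 4.
LHS = (ln(x))² ≈ 1.9218
RHS = 2ln(x) ≈ 2.7726
Since 1.9218 ≠ 2.7726, the equation fails at this point, so it cannot hold for every real x for which both sides are defined.
2ln(x) equals ln(x²), which is not the same as (ln x)².

Conclusion: False.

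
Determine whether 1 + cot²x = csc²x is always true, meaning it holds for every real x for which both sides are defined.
Yes, this is an identity.

Claim: 1 + cot²x = csc²x.
Reasoning: Start from sin²x + cos²x = 1 and divide every term by sin²x (allowed wherever cot x and csc x are defined): 1 + cot²x = 1/sin²x = csc²x.
So the two sides agree for every real x for which both sides are defined.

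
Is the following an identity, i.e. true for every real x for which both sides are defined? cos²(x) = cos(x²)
No, this is NOT an identity.

Claim: cos²(x) = cos(x²).
Test a specific point where both sides are defined: x = π/3.
LHS = cos²(x) ≈ 0.2500
RHS = cos(x²) ≈ 0.4566
Since 0.2500 ≠ 0.4566, the equation fails at this point, so it cannot hold for every real x for which both sides are defined.
cos²(x) means (cos x)², squaring the output; cos(x²) squares the input. These are different functions.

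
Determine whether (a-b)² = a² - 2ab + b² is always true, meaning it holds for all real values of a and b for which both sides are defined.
Claim: (a-b)² = a² - 2ab + b².
Reasoning: Expand: (a-b)² = (a-b)(a-b) = a·a - a·b - b·a + b·b = a² - 2ab + b².
So the two sides agree for all real values of a and b for which both sides are defined.

Conclusion: Yes, this is an identity.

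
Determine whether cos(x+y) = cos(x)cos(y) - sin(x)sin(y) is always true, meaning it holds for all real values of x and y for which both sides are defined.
Claim: cos(x+y) = cos(x)cos(y) - sin(x)sin(y).
Reasoning: By Euler's formula e^(i(x+y)) = e^(ix)·e^(iy) = (cos x + i·sin x)(cos y + i·sin y). The real part of the left side is cos(x+y); the real part of the product is cos(x)cos(y) - sin(x)sin(y) (since i·i = -1).
So the two sides agree for all real values of x and y for which both sides are defined.

Conclusion: Yes, this is an identity.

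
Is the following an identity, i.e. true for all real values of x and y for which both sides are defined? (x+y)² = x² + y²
Claim: (x+y)² = x² + y².
Test a specific point where both sides are defined: x = 3, y = 5.
LHS = (x+y)² ≈ 64.0000
RHS = x² + y² ≈ 34.0000
Since 64.0000 ≠ 34.0000, the equation fails at this point, so it cannot hold for all real values of x and y for which both sides are defined.
The correct expansion is (x+y)² = x² + 2xy + y²; the cross term 2xy is missing.

Conclusion: No, this is NOT an identity.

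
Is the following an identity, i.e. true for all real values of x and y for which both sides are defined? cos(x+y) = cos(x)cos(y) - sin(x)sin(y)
Yes, this is an identity.

Claim: cos(x+y) = cos(x)cos(y) - sin(x)sin(y).
Reasoning: By Euler's formula e^(i(x+y)) = e^(ix)·e^(iy) = (cos x + i·sin x)(cos y + i·sin y). The real part of the left side is cos(x+y); the real part of the product is cos(x)cos(y) - sin(x)sin(y) (since i·i = -1).
So the two sides agree for all real values of x and y for which both sides are defined.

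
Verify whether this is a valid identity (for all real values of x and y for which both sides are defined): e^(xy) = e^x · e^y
Claim: e^(xy) = e^x · e^y.
Test a specific point where both sides are defined: x = 1, y = 3.
LHS = e^(xy) ≈ 20.0855
RHS = e^x · e^y ≈ 54.5982
Since 20.0855 ≠ 54.5982, the equation fails at this point, so it cannot hold for all real values of x and y for which both sides are defined.
e^x · e^y = e^(x+y), not e^(xy).

Conclusion: No, this is NOT an identity.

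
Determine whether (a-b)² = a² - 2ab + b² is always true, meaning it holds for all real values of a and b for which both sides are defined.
Yes, this is an identity.

Claim: (a-b)² = a² - 2ab + b².
Reasoning: Expand: (a-b)² = (a-b)(a-b) = a·a - a·b - b·a + b·b = a² - 2ab + b².
So the two sides agree for all real values of a and b for which both sides are defined.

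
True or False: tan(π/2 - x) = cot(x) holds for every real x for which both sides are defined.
True.

Claim: tan(π/2 - x) = cot(x).
Reasoning: tan(π/2 - x) = sin(π/2 - x)/cos(π/2 - x) = cos(x)/sin(x) = cot(x), using the cofunction identities sin(π/2 - x) = cos(x) and cos(π/2 - x) = sin(x).
So the two sides agree for every real x for which both sides are defined.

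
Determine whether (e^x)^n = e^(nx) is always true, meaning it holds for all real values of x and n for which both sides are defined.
Claim: (e^x)^n = e^(nx).
Reasoning: e^x is a positive real number, and for a positive base B and real exponent n, B^n = e^(n·ln B). With B = e^x, ln B = x, so (e^x)^n = e^(n·x).
So the two sides agree for all real values of x and n for which both sides are defined.

Conclusion: Yes, this is an identity.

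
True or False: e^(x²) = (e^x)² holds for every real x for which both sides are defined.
Claim: e^(x²) = (e^x)².
Test a specific point where both sides are defined: x = -1.
LHS = e^(x²) ≈ 2.7183
RHS = (e^x)² ≈ 0.1353
Since 2.7183 ≠ 0.1353, the equation fails at this point, so it cannot hold for every real x for which both sides are defined.
(e^x)² = e^(2x), and 2x ≠ x² in general.

Conclusion: False.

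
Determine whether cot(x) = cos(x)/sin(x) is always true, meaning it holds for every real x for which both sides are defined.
Claim: cot(x) = cos(x)/sin(x).
Reasoning: cot(x) is defined as 1/tan(x) = 1/(sin(x)/cos(x)) = cos(x)/sin(x), wherever sin(x) ≠ 0.
So the two sides agree for every real x for which both sides are defined.

Conclusion: Yes, this is an identity.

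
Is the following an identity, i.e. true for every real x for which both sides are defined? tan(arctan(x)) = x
Claim: tan(arctan(x)) = x.
Reasoning: For every real x, arctan(x) is by definition the angle in (-π/2, π/2) whose tangent equals x. Taking the tangent of that angle returns x.
So the two sides agree for every real x for which both sides are defined.

Conclusion: Yes, this is an identity.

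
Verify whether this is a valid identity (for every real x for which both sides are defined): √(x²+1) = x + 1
No, this is NOT an identity.

Claim: √(x²+1) = x + 1.
Test a specific point where both sides are defined: x = -2.
LHS = √(x²+1) ≈ 2.2361
RHS = x + 1 ≈ -1.0000
Since 2.2361 ≠ -1.0000, the equation fails at this point, so it cannot hold for every real x for which both sides are defined.
(x+1)² = x² + 2x + 1 ≠ x² + 1 unless x = 0.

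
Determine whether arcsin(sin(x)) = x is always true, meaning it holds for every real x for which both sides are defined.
No, this is NOT an identity.

Claim: arcsin(sin(x)) = x.
Test a specific point where both sides are defined: x = 3π/4.
LHS = arcsin(sin(x)) ≈ 0.7854
RHS = x ≈ 2.3562
Since 0.7854 ≠ 2.3562, the equation fails at this point, so it cannot hold for every real x for which both sides are defined.
arcsin only returns values in [-π/2, π/2], so arcsin(sin(x)) = x holds only for x in that interval, not for all real x.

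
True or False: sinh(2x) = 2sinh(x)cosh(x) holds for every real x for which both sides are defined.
Claim: sinh(2x) = 2sinh(x)cosh(x).
Reasoning: 2sinh(x)cosh(x) = 2 · (e^x - e^-x)/2 · (e^x + e^-x)/2 = (e^(2x) - e^(-2x))/2 = sinh(2x).
So the two sides agree for every real x for which both sides are defined.

Conclusion: True.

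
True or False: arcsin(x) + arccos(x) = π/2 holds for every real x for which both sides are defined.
Claim: arcsin(x) + arccos(x) = π/2.
Reasoning: Both sides are defined for -1 ≤ x ≤ 1. Let θ = arcsin(x), so sin θ = x and θ ∈ [-π/2, π/2]. Then cos(π/2 - θ) = sin θ = x and π/2 - θ ∈ [0, π], which is exactly the range of arccos, so arccos(x) = π/2 - θ. Adding: arcsin(x) + arccos(x) = θ + (π/2 - θ) = π/2.
So the two sides agree for every real x for which both sides are defined.

Conclusion: True.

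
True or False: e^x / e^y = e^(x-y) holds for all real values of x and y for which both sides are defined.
True.

Claim: e^x / e^y = e^(x-y).
Reasoning: 1/e^y = e^(-y), so e^x / e^y = e^x · e^(-y) = e^(x + (-y)) = e^(x-y) by the product rule for exponents.
So the two sides agree for all real values of x and y for which both sides are defined.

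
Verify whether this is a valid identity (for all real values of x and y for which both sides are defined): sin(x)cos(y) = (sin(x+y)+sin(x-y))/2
Yes, this is an identity.

Claim: sin(x)cos(y) = (sin(x+y)+sin(x-y))/2.
Reasoning: sin(x+y) = sin(x)cos(y) + cos(x)sin(y) and sin(x-y) = sin(x)cos(y) - cos(x)sin(y). Adding, sin(x+y) + sin(x-y) = 2sin(x)cos(y); divide by 2.
So the two sides agree for all real values of x and y for which both sides are defined.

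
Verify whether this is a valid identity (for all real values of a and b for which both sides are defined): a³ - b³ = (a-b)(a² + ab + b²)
Claim: a³ - b³ = (a-b)(a² + ab + b²).
Reasoning: Expand the right side: (a-b)(a² + ab + b²) = a³ + a²b + ab² - a²b - ab² - b³ = a³ - b³ (the middle terms cancel in pairs).
So the two sides agree for all real values of a and b for which both sides are defined.

Conclusion: Yes, this is an identity.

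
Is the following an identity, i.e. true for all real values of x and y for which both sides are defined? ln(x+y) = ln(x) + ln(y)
Claim: ln(x+y) = ln(x) + ln(y).
Test a specific point where both sides are defined: x = 1, y = 1.
LHS = ln(x+y) ≈ 0.6931
RHS = ln(x) + ln(y) ≈ 0.0000
Since 0.6931 ≠ 0.0000, the equation fails at this point, so it cannot hold for all real values of x and y for which both sides are defined.
ln(x) + ln(y) = ln(xy), not ln(x+y).

Conclusion: No, this is NOT an identity.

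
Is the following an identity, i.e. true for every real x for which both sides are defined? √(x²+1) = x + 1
Claim: √(x²+1) = x + 1.
Test a specific point where both sides are defined: x = 1/2.
LHS = √(x²+1) ≈ 1.1180
RHS = x + 1 ≈ 1.5000
Since 1.1180 ≠ 1.5000, the equation fails at this point, so it cannot hold for every real x for which both sides are defined.
(x+1)² = x² + 2x + 1 ≠ x² + 1 unless x = 0.

Conclusion: No, this is NOT an identity.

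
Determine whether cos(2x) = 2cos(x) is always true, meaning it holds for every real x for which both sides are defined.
No, this is NOT an identity.

Claim: cos(2x) = 2cos(x).
Test a specific point where both sides are defined: x = 2π/3.
LHS = cos(2x) ≈ -0.5000
RHS = 2cos(x) ≈ -1.0000
Since -0.5000 ≠ -1.0000, the equation fails at this point, so it cannot hold for every real x for which both sides are defined.
The correct double-angle formula is cos(2x) = cos²x - sin²x.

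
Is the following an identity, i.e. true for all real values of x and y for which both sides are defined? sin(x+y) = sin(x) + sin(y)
Claim: sin(x+y) = sin(x) + sin(y).
Test a specific point where both sides are defined: x = π/2, y = 3π/4.
LHS = sin(x+y) ≈ -0.7071
RHS = sin(x) + sin(y) ≈ 1.7071
Since -0.7071 ≠ 1.7071, the equation fails at this point, so it cannot hold for all real values of x and y for which both sides are defined.
The correct expansion is sin(x+y) = sin(x)cos(y) + cos(x)sin(y); sine is not additive.

Conclusion: No, this is NOT an identity.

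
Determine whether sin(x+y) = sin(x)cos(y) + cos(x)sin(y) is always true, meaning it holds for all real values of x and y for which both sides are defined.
Yes, this is an identity.

Claim: sin(x+y) = sin(x)cos(y) + cos(x)sin(y).
Reasoning: By Euler's formula e^(i(x+y)) = e^(ix)·e^(iy) = (cos x + i·sin x)(cos y + i·sin y). The imaginary part of the left side is sin(x+y); the imaginary part of the product is sin(x)cos(y) + cos(x)sin(y).
So the two sides agree for all real values of x and y for which both sides are defined.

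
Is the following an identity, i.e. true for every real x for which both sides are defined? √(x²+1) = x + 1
No, this is NOT an identity.

Claim: √(x²+1) = x + 1.
Test a specific point where both sides are defined: x = -1.
LHS = √(x²+1) ≈ 1.4142
RHS = x + 1 ≈ 0.0000
Since 1.4142 ≠ 0.0000, the equation fails at this point, so it cannot hold for every real x for which both sides are defined.
(x+1)² = x² + 2x + 1 ≠ x² + 1 unless x = 0.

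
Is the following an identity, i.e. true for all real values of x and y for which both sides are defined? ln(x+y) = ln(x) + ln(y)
No, this is NOT an identity.

Claim: ln(x+y) = ln(x) + ln(y).
Test a specific point where both sides are defined: x = 1/2, y = 3.
LHS = ln(x+y) ≈ 1.2528
RHS = ln(x) + ln(y) ≈ 0.4055
Since 1.2528 ≠ 0.4055, the equation fails at this point, so it cannot hold for all real values of x and y for which both sides are defined.
ln(x) + ln(y) = ln(xy), not ln(x+y).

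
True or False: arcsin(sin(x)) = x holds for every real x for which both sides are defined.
False.

Claim: arcsin(sin(x)) = x.
Test a specific point where both sides are defined: x = 2π/3.
LHS = arcsin(sin(x)) ≈ 1.0472
RHS = x ≈ 2.0944
Since 1.0472 ≠ 2.0944, the equation fails at this point, so it cannot hold for every real x for which both sides are defined.
arcsin only returns values in [-π/2, π/2], so arcsin(sin(x)) = x holds only for x in that interval, not for all real x.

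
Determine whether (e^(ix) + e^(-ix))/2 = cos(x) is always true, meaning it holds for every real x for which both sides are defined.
Yes, this is an identity.

Claim: (e^(ix) + e^(-ix))/2 = cos(x).
Reasoning: By Euler's formula e^(ix) = cos(x) + i·sin(x) and e^(-ix) = cos(x) - i·sin(x). Adding cancels the sine terms: e^(ix) + e^(-ix) = 2cos(x); divide by 2.
So the two sides agree for every real x for which both sides are defined.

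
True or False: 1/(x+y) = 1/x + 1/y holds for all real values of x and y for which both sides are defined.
Claim: 1/(x+y) = 1/x + 1/y.
Test a specific point where both sides are defined: x = 1/2, y = 3.
LHS = 1/(x+y) ≈ 0.2857
RHS = 1/x + 1/y ≈ 2.3333
Since 0.2857 ≠ 2.3333, the equation fails at this point, so it cannot hold for all real values of x and y for which both sides are defined.
1/x + 1/y = (x+y)/(xy), which is not 1/(x+y).

Conclusion: False.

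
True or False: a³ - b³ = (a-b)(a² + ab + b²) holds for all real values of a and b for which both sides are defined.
True.

Claim: a³ - b³ = (a-b)(a² + ab + b²).
Reasoning: Expand the right side: (a-b)(a² + ab + b²) = a³ + a²b + ab² - a²b - ab² - b³ = a³ - b³ (the middle terms cancel in pairs).
So the two sides agree for all real values of a and b for which both sides are defined.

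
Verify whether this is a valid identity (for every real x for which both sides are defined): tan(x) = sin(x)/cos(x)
Yes, this is an identity.

Claim: tan(x) = sin(x)/cos(x).
Reasoning: For an angle x whose terminal point on the unit circle is (cos x, sin x), tan(x) is defined as the ratio (second coordinate)/(first coordinate) = sin(x)/cos(x), wherever cos(x) ≠ 0.
So the two sides agree for every real x for which both sides are defined.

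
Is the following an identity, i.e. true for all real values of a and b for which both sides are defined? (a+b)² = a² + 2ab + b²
Yes, this is an identity.

Claim: (a+b)² = a² + 2ab + b².
Reasoning: Expand: (a+b)² = (a+b)(a+b) = a·a + a·b + b·a + b·b = a² + 2ab + b².
So the two sides agree for all real values of a and b for which both sides are defined.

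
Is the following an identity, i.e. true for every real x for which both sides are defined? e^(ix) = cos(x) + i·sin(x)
Yes, this is an identity.

Claim: e^(ix) = cos(x) + i·sin(x).
Reasoning: Euler's formula. Expand e^(ix) = Σ (ix)^k / k!. Since i² = -1, the even-k terms are Σ (-1)^m x^(2m)/(2m)! = cos(x) and the odd-k terms are i · Σ (-1)^m x^(2m+1)/(2m+1)! = i·sin(x).
So the two sides agree for every real x for which both sides are defined.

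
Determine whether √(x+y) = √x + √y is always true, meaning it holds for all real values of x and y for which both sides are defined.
No, this is NOT an identity.

Claim: √(x+y) = √x + √y.
Test a specific point where both sides are defined: x = 2, y = 4.
LHS = √(x+y) ≈ 2.4495
RHS = √x + √y ≈ 3.4142
Since 2.4495 ≠ 3.4142, the equation fails at this point, so it cannot hold for all real values of x and y for which both sides are defined.
Squaring the right side gives x + 2√(xy) + y, not x + y.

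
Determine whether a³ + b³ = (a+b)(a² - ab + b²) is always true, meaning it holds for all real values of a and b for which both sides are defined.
Claim: a³ + b³ = (a+b)(a² - ab + b²).
Reasoning: Expand the right side: (a+b)(a² - ab + b²) = a³ - a²b + ab² + a²b - ab² + b³ = a³ + b³ (the middle terms cancel in pairs).
So the two sides agree for all real values of a and b for which both sides are defined.

Conclusion: Yes, this is an identity.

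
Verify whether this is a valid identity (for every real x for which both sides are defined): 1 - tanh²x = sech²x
Claim: 1 - tanh²x = sech²x.
Reasoning: Divide cosh²x - sinh²x = 1 through by cosh²x (never zero): 1 - tanh²x = 1/cosh²x = sech²x.
So the two sides agree for every real x for which both sides are defined.

Conclusion: Yes, this is an identity.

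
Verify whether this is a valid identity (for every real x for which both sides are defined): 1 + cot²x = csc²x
Yes, this is an identity.

Claim: 1 + cot²x = csc²x.
Reasoning: Start from sin²x + cos²x = 1 and divide every term by sin²x (allowed wherever cot x and csc x are defined): 1 + cot²x = 1/sin²x = csc²x.
So the two sides agree for every real x for which both sides are defined.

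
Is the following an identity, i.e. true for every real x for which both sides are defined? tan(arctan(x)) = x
Claim: tan(arctan(x)) = x.
Reasoning: For every real x, arctan(x) is by definition the angle in (-π/2, π/2) whose tangent equals x. Taking the tangent of that angle returns x.
So the two sides agree for every real x for which both sides are defined.

Conclusion: Yes, this is an identity.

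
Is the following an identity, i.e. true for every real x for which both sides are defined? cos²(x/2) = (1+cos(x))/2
Yes, this is an identity.

Claim: cos²(x/2) = (1+cos(x))/2.
Reasoning: Use cos(2θ) = 2cos²θ - 1 with θ = x/2: cos(x) = 2cos²(x/2) - 1. Solving for cos²(x/2) gives (1 + cos(x))/2.
So the two sides agree for every real x for which both sides are defined.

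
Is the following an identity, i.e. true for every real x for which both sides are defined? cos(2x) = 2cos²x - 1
Yes, this is an identity.

Claim: cos(2x) = 2cos²x - 1.
Reasoning: cos(2x) = cos²x - sin²x. Replace sin²x by 1 - cos²x: cos²x - (1 - cos²x) = 2cos²x - 1.
So the two sides agree for every real x for which both sides are defined.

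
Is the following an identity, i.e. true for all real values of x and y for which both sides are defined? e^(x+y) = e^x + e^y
Claim: e^(x+y) = e^x + e^y.
Test a specific point where both sides are defined: x = 1/2, y = 4.
LHS = e^(x+y) ≈ 90.0171
RHS = e^x + e^y ≈ 56.2469
Since 90.0171 ≠ 56.2469, the equation fails at this point, so it cannot hold for all real values of x and y for which both sides are defined.
The correct rule is e^(x+y) = e^x · e^y (a product, not a sum).

Conclusion: No, this is NOT an identity.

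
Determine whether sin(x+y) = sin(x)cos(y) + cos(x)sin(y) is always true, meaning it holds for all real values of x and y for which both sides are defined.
Claim: sin(x+y) = sin(x)cos(y) + cos(x)sin(y).
Reasoning: By Euler's formula e^(i(x+y)) = e^(ix)·e^(iy) = (cos x + i·sin x)(cos y + i·sin y). The imaginary part of the left side is sin(x+y); the imaginary part of the product is sin(x)cos(y) + cos(x)sin(y).
So the two sides agree for all real values of x and y for which both sides are defined.

Conclusion: Yes, this is an identity.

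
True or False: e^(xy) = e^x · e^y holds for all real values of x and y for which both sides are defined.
False.

Claim: e^(xy) = e^x · e^y.
Test a specific point where both sides are defined: x = 2, y = 4.
LHS = e^(xy) ≈ 2980.9580
RHS = e^x · e^y ≈ 403.4288
Since 2980.9580 ≠ 403.4288, the equation fails at this point, so it cannot hold for all real values of x and y for which both sides are defined.
e^x · e^y = e^(x+y), not e^(xy).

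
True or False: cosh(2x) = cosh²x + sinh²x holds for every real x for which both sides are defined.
Claim: cosh(2x) = cosh²x + sinh²x.
Reasoning: cosh²x = (e^(2x) + 2 + e^(-2x))/4 and sinh²x = (e^(2x) - 2 + e^(-2x))/4. Adding gives (2e^(2x) + 2e^(-2x))/4 = (e^(2x) + e^(-2x))/2 = cosh(2x).
So the two sides agree for every real x for which both sides are defined.

Conclusion: True.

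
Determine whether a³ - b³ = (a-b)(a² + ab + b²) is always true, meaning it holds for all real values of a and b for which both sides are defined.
Claim: a³ - b³ = (a-b)(a² + ab + b²).
Reasoning: Expand the right side: (a-b)(a² + ab + b²) = a³ + a²b + ab² - a²b - ab² - b³ = a³ - b³ (the middle terms cancel in pairs).
So the two sides agree for all real values of a and b for which both sides are defined.

Conclusion: Yes, this is an identity.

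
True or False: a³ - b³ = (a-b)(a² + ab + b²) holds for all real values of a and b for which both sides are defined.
True.

Claim: a³ - b³ = (a-b)(a² + ab + b²).
Reasoning: Expand the right side: (a-b)(a² + ab + b²) = a³ + a²b + ab² - a²b - ab² - b³ = a³ - b³ (the middle terms cancel in pairs).
So the two sides agree for all real values of a and b for which both sides are defined.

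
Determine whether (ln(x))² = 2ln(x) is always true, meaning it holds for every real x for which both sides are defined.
Claim: (ln(x))² = 2ln(x).
Test a specific point where both sides are defined: x = 5.
LHS = (ln(x))² ≈ 2.5903
RHS = 2ln(x) ≈ 3.2189
Since 2.5903 ≠ 3.2189, the equation fails at this point, so it cannot hold for every real x for which both sides are defined.
2ln(x) equals ln(x²), which is not the same as (ln x)².

Conclusion: No, this is NOT an identity.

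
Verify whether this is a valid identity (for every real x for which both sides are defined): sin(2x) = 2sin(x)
No, this is NOT an identity.

Claim: sin(2x) = 2sin(x).
Test a specific point where both sides are defined: x = π/4.
LHS = sin(2x) ≈ 1.0000
RHS = 2sin(x) ≈ 1.4142
Since 1.0000 ≠ 1.4142, the equation fails at this point, so it cannot hold for every real x for which both sides are defined.
The correct double-angle formula is sin(2x) = 2sin(x)cos(x).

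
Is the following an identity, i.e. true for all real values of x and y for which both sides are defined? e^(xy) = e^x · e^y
No, this is NOT an identity.

Claim: e^(xy) = e^x · e^y.
Test a specific point where both sides are defined: x = 1/2, y = -2.
LHS = e^(xy) ≈ 0.3679
RHS = e^x · e^y ≈ 0.2231
Since 0.3679 ≠ 0.2231, the equation fails at this point, so it cannot hold for all real values of x and y for which both sides are defined.
e^x · e^y = e^(x+y), not e^(xy).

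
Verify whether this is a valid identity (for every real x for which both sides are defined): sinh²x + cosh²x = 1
No, this is NOT an identity.

Claim: sinh²x + cosh²x = 1.
Test a specific point where both sides are defined: x = -2.
LHS = sinh²x + cosh²x ≈ 27.3082
RHS = 1 ≈ 1.0000
Since 27.3082 ≠ 1.0000, the equation fails at this point, so it cannot hold for every real x for which both sides are defined.
The correct hyperbolic identity is cosh²x - sinh²x = 1 (a difference); the sum sinh²x + cosh²x equals cosh(2x).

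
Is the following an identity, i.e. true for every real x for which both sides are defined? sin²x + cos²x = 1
Claim: sin²x + cos²x = 1.
Reasoning: The point (cos x, sin x) lies on the unit circle X² + Y² = 1, so cos²x + sin²x = 1 for every real x.
So the two sides agree for every real x for which both sides are defined.

Conclusion: Yes, this is an identity.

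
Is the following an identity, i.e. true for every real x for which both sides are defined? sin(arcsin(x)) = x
Yes, this is an identity.

Claim: sin(arcsin(x)) = x.
Reasoning: For -1 ≤ x ≤ 1 (where arcsin is defined), arcsin(x) is by definition an angle whose sine equals x. Taking the sine of that angle returns x. (Note the other order, arcsin(sin x) = x, is NOT an identity.)
So the two sides agree for every real x for which both sides are defined.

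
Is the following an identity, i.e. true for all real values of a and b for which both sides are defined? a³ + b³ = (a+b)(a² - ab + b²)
Yes, this is an identity.

Claim: a³ + b³ = (a+b)(a² - ab + b²).
Reasoning: Expand the right side: (a+b)(a² - ab + b²) = a³ - a²b + ab² + a²b - ab² + b³ = a³ + b³ (the middle terms cancel in pairs).
So the two sides agree for all real values of a and b for which both sides are defined.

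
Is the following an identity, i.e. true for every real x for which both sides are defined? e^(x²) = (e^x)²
No, this is NOT an identity.

Claim: e^(x²) = (e^x)².
Test a specific point where both sides are defined: x = 3.
LHS = e^(x²) ≈ 8103.0839
RHS = (e^x)² ≈ 403.4288
Since 8103.0839 ≠ 403.4288, the equation fails at this point, so it cannot hold for every real x for which both sides are defined.
(e^x)² = e^(2x), and 2x ≠ x² in general.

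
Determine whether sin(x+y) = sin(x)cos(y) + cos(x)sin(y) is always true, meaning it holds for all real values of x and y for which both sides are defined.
Claim: sin(x+y) = sin(x)cos(y) + cos(x)sin(y).
Reasoning: By Euler's formula e^(i(x+y)) = e^(ix)·e^(iy) = (cos x + i·sin x)(cos y + i·sin y). The imaginary part of the left side is sin(x+y); the imaginary part of the product is sin(x)cos(y) + cos(x)sin(y).
So the two sides agree for all real values of x and y for which both sides are defined.

Conclusion: Yes, this is an identity.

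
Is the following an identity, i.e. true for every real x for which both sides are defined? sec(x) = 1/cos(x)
Claim: sec(x) = 1/cos(x).
Reasoning: sec(x) is by definition the reciprocal of cos(x), wherever cos(x) ≠ 0.
So the two sides agree for every real x for which both sides are defined.

Conclusion: Yes, this is an identity.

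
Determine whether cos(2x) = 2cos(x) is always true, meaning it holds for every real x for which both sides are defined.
No, this is NOT an identity.

Claim: cos(2x) = 2cos(x).
Test a specific point where both sides are defined: x = -π/3.
LHS = cos(2x) ≈ -0.5000
RHS = 2cos(x) ≈ 1.0000
Since -0.5000 ≠ 1.0000, the equation fails at this point, so it cannot hold for every real x for which both sides are defined.
The correct double-angle formula is cos(2x) = cos²x - sin²x.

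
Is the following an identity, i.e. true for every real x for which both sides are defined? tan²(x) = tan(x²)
Claim: tan²(x) = tan(x²).
Test a specific point where both sides are defined: x = π/6.
LHS = tan²(x) ≈ 0.3333
RHS = tan(x²) ≈ 0.2812
Since 0.3333 ≠ 0.2812, the equation fails at this point, so it cannot hold for every real x for which both sides are defined.
tan²(x) means (tan x)², squaring the output; tan(x²) squares the input. These are different functions.

Conclusion: No, this is NOT an identity.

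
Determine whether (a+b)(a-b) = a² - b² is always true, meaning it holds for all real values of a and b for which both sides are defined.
Claim: (a+b)(a-b) = a² - b².
Reasoning: Expand: (a+b)(a-b) = a² - ab + ba - b² = a² - b² (the cross terms cancel).
So the two sides agree for all real values of a and b for which both sides are defined.

Conclusion: Yes, this is an identity.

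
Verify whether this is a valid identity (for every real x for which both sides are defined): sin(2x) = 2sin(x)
No, this is NOT an identity.

Claim: sin(2x) = 2sin(x).
Test a specific point where both sides are defined: x = π/2.
LHS = sin(2x) ≈ 0.0000
RHS = 2sin(x) ≈ 2.0000
Since 0.0000 ≠ 2.0000, the equation fails at this point, so it cannot hold for every real x for which both sides are defined.
The correct double-angle formula is sin(2x) = 2sin(x)cos(x).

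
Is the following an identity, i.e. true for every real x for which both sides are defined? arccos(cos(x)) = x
Claim: arccos(cos(x)) = x.
Test a specific point where both sides are defined: x = -π/4.
LHS = arccos(cos(x)) ≈ 0.7854
RHS = x ≈ -0.7854
Since 0.7854 ≠ -0.7854, the equation fails at this point, so it cannot hold for every real x for which both sides are defined.
arccos only returns values in [0, π], so arccos(cos(x)) = x holds only for x in that interval, not for all real x.

Conclusion: No, this is NOT an identity.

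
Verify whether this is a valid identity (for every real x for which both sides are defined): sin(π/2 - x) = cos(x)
Claim: sin(π/2 - x) = cos(x).
Reasoning: Use sin(u - v) = sin(u)cos(v) - cos(u)sin(v) with u = π/2, v = x: sin(π/2)cos(x) - cos(π/2)sin(x) = 1·cos(x) - 0·sin(x) = cos(x).
So the two sides agree for every real x for which both sides are defined.

Conclusion: Yes, this is an identity.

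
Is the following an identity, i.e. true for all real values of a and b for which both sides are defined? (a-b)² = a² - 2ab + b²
Yes, this is an identity.

Claim: (a-b)² = a² - 2ab + b².
Reasoning: Expand: (a-b)² = (a-b)(a-b) = a·a - a·b - b·a + b·b = a² - 2ab + b².
So the two sides agree for all real values of a and b for which both sides are defined.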